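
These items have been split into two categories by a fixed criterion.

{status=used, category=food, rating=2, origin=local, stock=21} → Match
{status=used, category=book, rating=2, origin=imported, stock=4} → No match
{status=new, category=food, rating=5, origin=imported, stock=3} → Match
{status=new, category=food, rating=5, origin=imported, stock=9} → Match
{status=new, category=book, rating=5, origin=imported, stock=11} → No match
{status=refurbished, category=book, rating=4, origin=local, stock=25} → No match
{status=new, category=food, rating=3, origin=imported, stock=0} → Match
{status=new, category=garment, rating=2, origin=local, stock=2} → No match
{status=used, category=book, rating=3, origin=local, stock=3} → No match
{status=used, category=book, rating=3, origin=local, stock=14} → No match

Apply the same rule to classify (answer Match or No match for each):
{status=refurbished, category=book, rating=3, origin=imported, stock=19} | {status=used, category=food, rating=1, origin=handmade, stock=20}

A rule that fits every label: category is food — true of each 'Match' example, false of each 'No match' one.
{status=refurbished, category=book, rating=3, origin=imported, stock=19}: category is book — doesn't match, so No match. {status=used, category=food, rating=1, origin=handmade, stock=20}: category is food — passes, so Match.

No match, Match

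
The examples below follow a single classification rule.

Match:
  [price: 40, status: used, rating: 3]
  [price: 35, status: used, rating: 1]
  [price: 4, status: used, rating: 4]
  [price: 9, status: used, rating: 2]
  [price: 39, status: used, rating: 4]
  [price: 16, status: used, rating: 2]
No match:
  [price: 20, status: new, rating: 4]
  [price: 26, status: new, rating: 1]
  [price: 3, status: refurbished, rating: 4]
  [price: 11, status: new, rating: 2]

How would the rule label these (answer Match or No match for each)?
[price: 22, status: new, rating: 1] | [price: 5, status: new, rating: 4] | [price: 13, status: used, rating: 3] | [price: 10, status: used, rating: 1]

Comparing the two groups points to one rule — status is used.
[price: 22, status: new, rating: 1]: status is new — does not fit, so No match. [price: 5, status: new, rating: 4]: status is new — does not fit, so No match. [price: 13, status: used, rating: 3]: status is used — matches, so Match. [price: 10, status: used, rating: 1]: status is used — matches, so Match.

No match, No match, Match, Match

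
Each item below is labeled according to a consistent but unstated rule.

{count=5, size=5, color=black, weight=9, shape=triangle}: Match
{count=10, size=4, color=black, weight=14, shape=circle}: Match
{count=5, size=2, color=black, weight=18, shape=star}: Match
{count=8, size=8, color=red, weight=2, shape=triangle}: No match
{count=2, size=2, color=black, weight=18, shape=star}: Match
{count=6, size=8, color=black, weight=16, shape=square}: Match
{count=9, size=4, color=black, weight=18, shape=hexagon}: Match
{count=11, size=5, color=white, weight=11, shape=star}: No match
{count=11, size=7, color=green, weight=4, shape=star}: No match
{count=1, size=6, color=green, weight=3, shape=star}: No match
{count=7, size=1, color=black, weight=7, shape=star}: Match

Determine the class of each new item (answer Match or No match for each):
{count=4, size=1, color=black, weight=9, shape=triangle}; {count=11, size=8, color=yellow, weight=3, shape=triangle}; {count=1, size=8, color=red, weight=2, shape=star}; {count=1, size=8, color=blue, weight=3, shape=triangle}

Match, No match, No match, No match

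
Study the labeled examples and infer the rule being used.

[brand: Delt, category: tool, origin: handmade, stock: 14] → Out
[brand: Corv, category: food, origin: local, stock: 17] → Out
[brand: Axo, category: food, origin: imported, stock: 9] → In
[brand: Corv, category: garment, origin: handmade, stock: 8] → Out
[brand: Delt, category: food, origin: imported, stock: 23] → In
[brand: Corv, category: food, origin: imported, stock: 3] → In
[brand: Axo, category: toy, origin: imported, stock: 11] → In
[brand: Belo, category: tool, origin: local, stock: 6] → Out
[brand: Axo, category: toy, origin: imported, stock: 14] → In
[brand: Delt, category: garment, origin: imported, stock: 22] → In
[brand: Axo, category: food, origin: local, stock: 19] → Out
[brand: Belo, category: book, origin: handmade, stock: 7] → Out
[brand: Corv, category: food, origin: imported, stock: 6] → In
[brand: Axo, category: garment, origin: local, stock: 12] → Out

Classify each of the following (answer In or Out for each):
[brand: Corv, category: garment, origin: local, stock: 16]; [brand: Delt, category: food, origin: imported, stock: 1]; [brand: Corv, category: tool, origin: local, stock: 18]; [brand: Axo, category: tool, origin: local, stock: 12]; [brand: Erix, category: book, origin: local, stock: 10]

Out, In, Out, Out, Out

The distinguishing property — origin is imported — holds for all the 'In' cases and none of the 'Out' cases.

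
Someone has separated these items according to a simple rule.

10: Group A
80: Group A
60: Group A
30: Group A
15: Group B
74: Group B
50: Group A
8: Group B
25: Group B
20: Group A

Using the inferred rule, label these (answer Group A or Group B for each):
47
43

Group B, Group B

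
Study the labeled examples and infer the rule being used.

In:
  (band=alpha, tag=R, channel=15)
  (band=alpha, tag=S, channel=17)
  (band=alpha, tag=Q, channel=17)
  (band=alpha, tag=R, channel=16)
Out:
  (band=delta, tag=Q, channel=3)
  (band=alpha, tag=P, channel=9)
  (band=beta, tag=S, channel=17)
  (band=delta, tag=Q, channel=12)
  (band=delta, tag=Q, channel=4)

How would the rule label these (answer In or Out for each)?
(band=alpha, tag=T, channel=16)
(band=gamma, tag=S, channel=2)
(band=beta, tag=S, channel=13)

In, Out, Out

The pattern is that an item is 'In' exactly when: band is alpha AND channel ≥ 12.
(band=alpha, tag=T, channel=16) — band is alpha, channel = 16, hence In. (band=gamma, tag=S, channel=2) — band is gamma, channel = 2, hence Out. (band=beta, tag=S, channel=13) — band is beta, channel = 13, hence Out.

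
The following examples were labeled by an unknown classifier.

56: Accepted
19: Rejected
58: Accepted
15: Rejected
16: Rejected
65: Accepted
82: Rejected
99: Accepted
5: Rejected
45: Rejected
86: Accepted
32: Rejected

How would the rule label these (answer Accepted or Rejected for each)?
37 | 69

Rejected, Accepted

All 'Accepted' examples share one property — digit sum ≥ 11 — and every 'Rejected' example lacks it.
37: digit sum 3+7 = 10, does not pass → Rejected. 69: digit sum 6+9 = 15, matches → Accepted.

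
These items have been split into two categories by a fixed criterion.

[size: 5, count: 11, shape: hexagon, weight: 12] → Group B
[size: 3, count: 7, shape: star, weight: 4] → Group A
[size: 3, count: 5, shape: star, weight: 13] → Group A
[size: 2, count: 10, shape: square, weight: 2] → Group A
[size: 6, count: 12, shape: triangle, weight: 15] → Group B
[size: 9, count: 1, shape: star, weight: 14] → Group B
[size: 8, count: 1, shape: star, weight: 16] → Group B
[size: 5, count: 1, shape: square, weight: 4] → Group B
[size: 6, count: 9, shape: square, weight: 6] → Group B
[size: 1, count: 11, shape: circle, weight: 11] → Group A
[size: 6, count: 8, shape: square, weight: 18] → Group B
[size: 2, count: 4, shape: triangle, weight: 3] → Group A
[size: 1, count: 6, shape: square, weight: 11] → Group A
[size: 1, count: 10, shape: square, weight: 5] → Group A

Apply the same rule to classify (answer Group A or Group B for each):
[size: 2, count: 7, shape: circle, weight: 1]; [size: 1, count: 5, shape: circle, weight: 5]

The rule appears to be: size ≤ 3.
[size: 2, count: 7, shape: circle, weight: 1] → size = 2 → Group A.
[size: 1, count: 5, shape: circle, weight: 5] → size = 1 → Group A.

Group A, Group A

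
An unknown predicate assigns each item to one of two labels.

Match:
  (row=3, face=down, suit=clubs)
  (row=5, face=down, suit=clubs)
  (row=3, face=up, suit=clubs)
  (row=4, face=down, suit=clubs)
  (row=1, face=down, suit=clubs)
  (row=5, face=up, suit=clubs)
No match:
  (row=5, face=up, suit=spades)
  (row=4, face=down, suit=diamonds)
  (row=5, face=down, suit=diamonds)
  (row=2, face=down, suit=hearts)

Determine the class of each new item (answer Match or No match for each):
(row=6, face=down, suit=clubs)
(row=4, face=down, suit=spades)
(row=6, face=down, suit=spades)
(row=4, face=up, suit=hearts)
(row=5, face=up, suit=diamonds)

'Match' ⟺ suit is clubs.
(row=6, face=down, suit=clubs): suit is clubs, qualifies → Match. (row=4, face=down, suit=spades): suit is spades, does not pass → No match. (row=6, face=down, suit=spades): suit is spades, does not pass → No match. (row=4, face=up, suit=hearts): suit is hearts, does not pass → No match. (row=5, face=up, suit=diamonds): suit is diamonds, does not pass → No match.

Match, No match, No match, No match, No match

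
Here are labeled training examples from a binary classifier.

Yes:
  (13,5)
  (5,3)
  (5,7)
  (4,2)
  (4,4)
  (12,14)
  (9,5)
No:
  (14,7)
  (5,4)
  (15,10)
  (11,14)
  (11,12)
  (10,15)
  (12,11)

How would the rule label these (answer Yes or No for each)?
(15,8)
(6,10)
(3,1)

The distinguishing property — sum is even — holds for all the 'Yes' cases and none of the 'No' cases.
(15,8): 15+8 = 23, doesn't match → No. (6,10): 6+10 = 16, meets the rule → Yes. (3,1): 3+1 = 4, meets the rule → Yes.

No, Yes, Yes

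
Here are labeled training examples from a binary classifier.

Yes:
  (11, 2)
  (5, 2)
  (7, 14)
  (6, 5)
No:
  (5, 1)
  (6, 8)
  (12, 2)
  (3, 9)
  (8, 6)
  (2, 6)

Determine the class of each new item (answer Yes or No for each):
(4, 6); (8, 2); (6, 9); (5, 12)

The simplest hypothesis consistent with all the labels is: sum is odd.
No: (4, 6), since 4+6 = 10.
No: (8, 2), since 8+2 = 10.
Yes: (6, 9), since 6+9 = 15.
Yes: (5, 12), since 5+12 = 17.

No, No, Yes, Yes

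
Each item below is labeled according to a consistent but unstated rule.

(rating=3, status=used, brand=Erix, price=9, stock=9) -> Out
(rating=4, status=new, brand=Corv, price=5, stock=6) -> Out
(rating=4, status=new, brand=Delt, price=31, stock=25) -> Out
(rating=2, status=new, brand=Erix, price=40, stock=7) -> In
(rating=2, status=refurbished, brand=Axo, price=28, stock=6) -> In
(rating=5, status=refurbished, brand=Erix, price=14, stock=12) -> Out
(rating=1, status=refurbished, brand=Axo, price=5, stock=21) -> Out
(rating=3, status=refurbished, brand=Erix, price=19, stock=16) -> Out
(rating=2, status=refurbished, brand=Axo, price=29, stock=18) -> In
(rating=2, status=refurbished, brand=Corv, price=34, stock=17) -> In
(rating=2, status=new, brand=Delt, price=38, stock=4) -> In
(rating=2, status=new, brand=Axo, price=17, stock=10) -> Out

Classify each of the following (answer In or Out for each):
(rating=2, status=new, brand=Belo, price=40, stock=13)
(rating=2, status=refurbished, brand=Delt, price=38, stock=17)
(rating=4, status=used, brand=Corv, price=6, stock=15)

In, In, Out

The classifier is using: rating = 2 AND price ≥ 19.
(rating=2, status=new, brand=Belo, price=40, stock=13): rating = 2, price = 40, fits → In.
(rating=2, status=refurbished, brand=Delt, price=38, stock=17): rating = 2, price = 38, fits → In.
(rating=4, status=used, brand=Corv, price=6, stock=15): rating = 4, price = 6, does not fit → Out.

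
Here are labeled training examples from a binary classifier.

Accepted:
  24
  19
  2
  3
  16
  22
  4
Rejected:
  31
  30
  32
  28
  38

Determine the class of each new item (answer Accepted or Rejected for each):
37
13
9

Rejected, Accepted, Accepted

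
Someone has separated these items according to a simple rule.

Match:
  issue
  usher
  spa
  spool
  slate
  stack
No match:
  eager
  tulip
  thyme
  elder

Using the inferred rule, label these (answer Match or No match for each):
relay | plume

No match, No match

Looking at the examples, the only property every 'Match' case has and every 'No match' case lacks is: contains 's'.
relay → no 's' → No match.
plume → no 's' → No match.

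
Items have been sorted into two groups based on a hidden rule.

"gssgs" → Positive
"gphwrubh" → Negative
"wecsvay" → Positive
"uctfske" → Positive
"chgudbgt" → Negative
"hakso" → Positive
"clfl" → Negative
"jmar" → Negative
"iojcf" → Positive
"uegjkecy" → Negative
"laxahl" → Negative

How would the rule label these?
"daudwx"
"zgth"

The pattern is that an item is 'Positive' exactly when: odd length.
"daudwx": length 6 — does not pass, so Negative.
"zgth": length 4 — does not pass, so Negative.

Negative, Negative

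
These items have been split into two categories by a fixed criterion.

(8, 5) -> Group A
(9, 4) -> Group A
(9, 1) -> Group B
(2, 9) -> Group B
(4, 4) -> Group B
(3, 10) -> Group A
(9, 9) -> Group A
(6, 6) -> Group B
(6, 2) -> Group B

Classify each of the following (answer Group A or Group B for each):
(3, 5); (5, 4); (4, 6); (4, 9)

Group B, Group B, Group B, Group A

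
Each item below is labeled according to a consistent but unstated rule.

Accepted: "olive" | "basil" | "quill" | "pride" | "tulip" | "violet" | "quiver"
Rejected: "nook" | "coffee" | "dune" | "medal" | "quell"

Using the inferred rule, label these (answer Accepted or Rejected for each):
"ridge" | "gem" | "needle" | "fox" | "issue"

Accepted, Rejected, Rejected, Rejected, Accepted

Checking candidate rules against both groups, what survives is: contains 'i'.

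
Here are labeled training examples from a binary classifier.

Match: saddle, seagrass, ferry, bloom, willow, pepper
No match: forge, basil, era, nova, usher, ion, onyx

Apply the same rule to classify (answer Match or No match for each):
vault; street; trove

No match, Match, No match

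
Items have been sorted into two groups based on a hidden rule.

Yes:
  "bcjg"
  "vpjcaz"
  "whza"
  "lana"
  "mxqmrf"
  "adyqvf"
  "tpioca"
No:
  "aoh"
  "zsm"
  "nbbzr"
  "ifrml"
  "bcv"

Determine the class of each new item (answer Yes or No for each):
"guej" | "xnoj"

Yes, Yes

Checking candidate rules against both groups, what survives is: even length.
"guej" → length 4 → Yes. "xnoj" → length 4 → Yes.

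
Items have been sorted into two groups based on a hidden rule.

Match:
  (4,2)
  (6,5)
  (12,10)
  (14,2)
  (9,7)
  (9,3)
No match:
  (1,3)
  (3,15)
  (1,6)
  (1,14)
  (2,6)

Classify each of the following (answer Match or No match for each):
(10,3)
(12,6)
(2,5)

The pattern is that an item is 'Match' exactly when: first > second.
(10,3) → 10 > 3 → Match. (12,6) → 12 > 6 → Match. (2,5) → 2 < 5 → No match.

Match, Match, No match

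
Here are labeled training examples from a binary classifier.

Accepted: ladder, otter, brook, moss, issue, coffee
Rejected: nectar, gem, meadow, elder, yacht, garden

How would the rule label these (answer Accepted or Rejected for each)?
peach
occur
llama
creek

Rule: has a double letter. This holds for each 'Accepted' example and fails for each 'Rejected' one.
peach: Rejected (no doubled letter).
occur: Accepted ('cc' doubled).
llama: Accepted ('ll' doubled).
creek: Accepted ('ee' doubled).

Rejected, Accepted, Accepted, Accepted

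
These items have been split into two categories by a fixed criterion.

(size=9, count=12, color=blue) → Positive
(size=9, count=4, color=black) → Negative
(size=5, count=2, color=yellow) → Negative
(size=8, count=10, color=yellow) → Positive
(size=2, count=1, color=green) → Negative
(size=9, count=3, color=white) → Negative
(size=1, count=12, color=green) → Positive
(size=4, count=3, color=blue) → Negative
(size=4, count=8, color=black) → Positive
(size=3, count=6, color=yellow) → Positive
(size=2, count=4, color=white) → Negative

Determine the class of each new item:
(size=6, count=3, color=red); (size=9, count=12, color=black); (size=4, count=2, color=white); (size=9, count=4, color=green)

'Positive' ⟺ count ≥ 6.
(size=6, count=3, color=red): Negative (count = 3). (size=9, count=12, color=black): Positive (count = 12). (size=4, count=2, color=white): Negative (count = 2). (size=9, count=4, color=green): Negative (count = 4).

Negative, Positive, Negative, Negative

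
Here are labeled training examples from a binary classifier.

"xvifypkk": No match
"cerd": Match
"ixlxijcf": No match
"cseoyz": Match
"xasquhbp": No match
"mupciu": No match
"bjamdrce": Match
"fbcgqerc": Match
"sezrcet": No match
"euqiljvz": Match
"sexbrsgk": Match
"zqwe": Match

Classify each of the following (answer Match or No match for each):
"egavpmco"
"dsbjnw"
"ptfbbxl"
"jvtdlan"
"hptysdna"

Match, No match, No match, No match, No match

The distinguishing property — even length AND contains 'e' — holds for all the 'Match' cases and none of the 'No match' cases.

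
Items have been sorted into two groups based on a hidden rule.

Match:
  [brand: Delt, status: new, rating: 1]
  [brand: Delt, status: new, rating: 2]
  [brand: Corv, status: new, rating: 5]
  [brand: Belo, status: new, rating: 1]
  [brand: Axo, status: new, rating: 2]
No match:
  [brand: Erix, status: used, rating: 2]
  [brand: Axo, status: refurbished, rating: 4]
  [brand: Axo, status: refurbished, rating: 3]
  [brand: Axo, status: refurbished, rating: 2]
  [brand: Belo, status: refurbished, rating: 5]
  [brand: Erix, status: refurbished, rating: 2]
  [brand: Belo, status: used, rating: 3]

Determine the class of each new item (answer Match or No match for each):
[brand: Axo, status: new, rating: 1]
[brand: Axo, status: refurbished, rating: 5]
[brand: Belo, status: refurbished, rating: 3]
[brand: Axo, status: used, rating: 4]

Match, No match, No match, No match

All 'Match' examples share one property — status is new — and every 'No match' example lacks it.
[brand: Axo, status: new, rating: 1]: status is new — checks out, so Match.
[brand: Axo, status: refurbished, rating: 5]: status is refurbished — does not satisfy this, so No match.
[brand: Belo, status: refurbished, rating: 3]: status is refurbished — does not satisfy this, so No match.
[brand: Axo, status: used, rating: 4]: status is used — does not satisfy this, so No match.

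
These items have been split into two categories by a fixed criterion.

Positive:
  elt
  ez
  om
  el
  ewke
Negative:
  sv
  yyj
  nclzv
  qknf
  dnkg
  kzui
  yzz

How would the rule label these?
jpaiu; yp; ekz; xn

Negative, Negative, Positive, Negative

The common property of the 'Positive' items is: starts with a vowel. No 'Negative' item has it.
Negative: jpaiu, since starts with 'j'.
Negative: yp, since starts with 'y'.
Positive: ekz, since starts with 'e'.
Negative: xn, since starts with 'x'.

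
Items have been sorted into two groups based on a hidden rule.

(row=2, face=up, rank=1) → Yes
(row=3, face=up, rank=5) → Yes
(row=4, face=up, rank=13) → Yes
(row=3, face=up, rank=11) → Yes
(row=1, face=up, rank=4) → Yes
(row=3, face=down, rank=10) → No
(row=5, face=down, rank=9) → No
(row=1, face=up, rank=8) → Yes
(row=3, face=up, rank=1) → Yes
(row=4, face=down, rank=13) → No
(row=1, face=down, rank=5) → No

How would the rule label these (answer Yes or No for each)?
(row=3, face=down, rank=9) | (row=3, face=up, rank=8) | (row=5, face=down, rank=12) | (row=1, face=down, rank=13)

No, Yes, No, No

The distinguishing property — face is up — holds for all the 'Yes' cases and none of the 'No' cases.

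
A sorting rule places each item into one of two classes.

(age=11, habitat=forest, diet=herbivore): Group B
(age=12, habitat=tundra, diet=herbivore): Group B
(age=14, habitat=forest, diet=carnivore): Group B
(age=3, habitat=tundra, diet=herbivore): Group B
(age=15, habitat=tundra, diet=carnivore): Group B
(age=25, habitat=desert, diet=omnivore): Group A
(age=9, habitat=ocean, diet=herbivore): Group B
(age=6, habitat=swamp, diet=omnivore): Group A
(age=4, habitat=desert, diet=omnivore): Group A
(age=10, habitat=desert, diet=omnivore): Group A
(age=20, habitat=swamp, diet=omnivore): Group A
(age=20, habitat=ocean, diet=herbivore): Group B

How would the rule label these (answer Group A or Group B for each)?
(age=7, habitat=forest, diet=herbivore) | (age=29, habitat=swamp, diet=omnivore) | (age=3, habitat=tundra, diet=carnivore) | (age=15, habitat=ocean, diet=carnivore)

The rule appears to be: diet is omnivore.
(age=7, habitat=forest, diet=herbivore): diet is herbivore — fails the rule, so Group B. (age=29, habitat=swamp, diet=omnivore): diet is omnivore — checks out, so Group A. (age=3, habitat=tundra, diet=carnivore): diet is carnivore — fails the rule, so Group B. (age=15, habitat=ocean, diet=carnivore): diet is carnivore — fails the rule, so Group B.

Group B, Group A, Group B, Group B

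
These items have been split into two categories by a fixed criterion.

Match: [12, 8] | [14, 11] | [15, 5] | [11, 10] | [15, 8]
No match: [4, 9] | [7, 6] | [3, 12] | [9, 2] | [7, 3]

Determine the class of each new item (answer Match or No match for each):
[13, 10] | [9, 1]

The simplest hypothesis consistent with all the labels is: sum ≥ 20.

Match, No match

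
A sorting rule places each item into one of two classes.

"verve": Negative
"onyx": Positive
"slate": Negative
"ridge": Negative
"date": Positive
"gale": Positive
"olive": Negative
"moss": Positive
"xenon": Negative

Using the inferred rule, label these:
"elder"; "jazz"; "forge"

Every 'Positive' example satisfies: even length. None of the 'Negative' examples do.

Negative, Positive, Negative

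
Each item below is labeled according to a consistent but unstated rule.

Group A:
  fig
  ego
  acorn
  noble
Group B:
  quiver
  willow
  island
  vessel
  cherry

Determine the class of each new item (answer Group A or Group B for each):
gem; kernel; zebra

Group A, Group B, Group A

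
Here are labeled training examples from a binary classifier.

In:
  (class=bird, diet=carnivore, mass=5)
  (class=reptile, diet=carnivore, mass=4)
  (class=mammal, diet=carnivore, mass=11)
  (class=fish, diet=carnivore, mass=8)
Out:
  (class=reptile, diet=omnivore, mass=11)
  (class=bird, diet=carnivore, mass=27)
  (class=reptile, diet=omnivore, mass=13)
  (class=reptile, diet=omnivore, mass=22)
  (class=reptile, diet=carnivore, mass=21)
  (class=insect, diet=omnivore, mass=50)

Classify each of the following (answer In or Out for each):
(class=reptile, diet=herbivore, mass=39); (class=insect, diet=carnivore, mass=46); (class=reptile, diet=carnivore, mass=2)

Out, Out, In

Every 'In' example satisfies: diet is carnivore AND mass ≤ 11. None of the 'Out' examples do.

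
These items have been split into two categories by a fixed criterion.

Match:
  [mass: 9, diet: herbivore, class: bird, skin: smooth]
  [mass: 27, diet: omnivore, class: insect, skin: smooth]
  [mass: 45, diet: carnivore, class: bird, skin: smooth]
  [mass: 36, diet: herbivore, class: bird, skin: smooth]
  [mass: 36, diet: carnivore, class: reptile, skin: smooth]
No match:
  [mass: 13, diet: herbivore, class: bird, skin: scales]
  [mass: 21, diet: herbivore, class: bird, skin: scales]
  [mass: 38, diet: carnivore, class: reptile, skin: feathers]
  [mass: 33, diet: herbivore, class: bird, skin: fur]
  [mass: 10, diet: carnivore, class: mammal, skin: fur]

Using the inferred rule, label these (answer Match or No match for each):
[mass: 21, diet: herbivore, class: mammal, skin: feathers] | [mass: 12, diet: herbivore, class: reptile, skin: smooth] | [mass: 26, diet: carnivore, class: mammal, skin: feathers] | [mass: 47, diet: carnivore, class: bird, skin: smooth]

No match, Match, No match, Match

The distinguishing property — skin is smooth — holds for all the 'Match' cases and none of the 'No match' cases.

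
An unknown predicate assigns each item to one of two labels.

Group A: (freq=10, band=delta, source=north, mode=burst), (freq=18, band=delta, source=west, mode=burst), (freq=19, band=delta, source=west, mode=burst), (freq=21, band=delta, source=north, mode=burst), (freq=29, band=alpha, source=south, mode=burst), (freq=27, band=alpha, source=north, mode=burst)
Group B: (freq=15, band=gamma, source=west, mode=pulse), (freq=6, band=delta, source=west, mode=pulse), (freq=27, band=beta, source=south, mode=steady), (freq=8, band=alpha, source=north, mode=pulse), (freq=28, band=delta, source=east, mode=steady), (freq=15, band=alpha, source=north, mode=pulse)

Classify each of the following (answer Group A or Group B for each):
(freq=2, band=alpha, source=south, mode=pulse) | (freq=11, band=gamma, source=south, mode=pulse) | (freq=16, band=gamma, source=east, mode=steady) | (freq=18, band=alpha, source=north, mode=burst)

The common property of the 'Group A' items is: mode is burst. No 'Group B' item has it.
(freq=2, band=alpha, source=south, mode=pulse) → mode is pulse → Group B. (freq=11, band=gamma, source=south, mode=pulse) → mode is pulse → Group B. (freq=16, band=gamma, source=east, mode=steady) → mode is steady → Group B. (freq=18, band=alpha, source=north, mode=burst) → mode is burst → Group A.

Group B, Group B, Group B, Group A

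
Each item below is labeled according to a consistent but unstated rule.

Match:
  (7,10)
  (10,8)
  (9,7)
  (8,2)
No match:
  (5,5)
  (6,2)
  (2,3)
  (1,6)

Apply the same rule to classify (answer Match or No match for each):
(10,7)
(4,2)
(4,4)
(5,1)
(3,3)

Match, No match, No match, No match, No match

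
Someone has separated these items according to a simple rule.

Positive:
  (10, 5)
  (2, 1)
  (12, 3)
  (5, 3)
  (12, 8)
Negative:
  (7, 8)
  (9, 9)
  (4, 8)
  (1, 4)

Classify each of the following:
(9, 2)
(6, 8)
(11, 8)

Positive, Negative, Positive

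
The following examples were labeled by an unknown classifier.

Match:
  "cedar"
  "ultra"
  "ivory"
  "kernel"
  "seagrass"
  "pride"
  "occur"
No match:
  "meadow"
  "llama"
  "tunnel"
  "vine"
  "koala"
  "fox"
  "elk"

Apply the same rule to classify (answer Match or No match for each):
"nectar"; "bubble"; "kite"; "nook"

Match, No match, No match, No match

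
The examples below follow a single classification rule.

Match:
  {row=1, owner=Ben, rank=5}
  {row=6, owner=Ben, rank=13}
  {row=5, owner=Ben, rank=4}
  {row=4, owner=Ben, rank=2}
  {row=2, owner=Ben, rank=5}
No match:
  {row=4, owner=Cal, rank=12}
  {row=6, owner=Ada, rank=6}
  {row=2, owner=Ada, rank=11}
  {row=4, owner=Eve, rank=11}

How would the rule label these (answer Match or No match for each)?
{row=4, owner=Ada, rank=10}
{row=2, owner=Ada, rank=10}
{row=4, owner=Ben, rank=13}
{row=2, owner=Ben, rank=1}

No match, No match, Match, Match

Rule: owner is Ben. This holds for each 'Match' example and fails for each 'No match' one.
{row=4, owner=Ada, rank=10}: No match (owner is Ada).
{row=2, owner=Ada, rank=10}: No match (owner is Ada).
{row=4, owner=Ben, rank=13}: Match (owner is Ben).
{row=2, owner=Ben, rank=1}: Match (owner is Ben).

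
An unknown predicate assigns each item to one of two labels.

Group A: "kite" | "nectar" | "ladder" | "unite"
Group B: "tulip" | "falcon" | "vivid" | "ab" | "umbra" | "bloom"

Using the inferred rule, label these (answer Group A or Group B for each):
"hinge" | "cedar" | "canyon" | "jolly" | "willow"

Group A, Group A, Group B, Group B, Group B

Looking at the examples, the only property every 'Group A' case has and every 'Group B' case lacks is: contains 'e'.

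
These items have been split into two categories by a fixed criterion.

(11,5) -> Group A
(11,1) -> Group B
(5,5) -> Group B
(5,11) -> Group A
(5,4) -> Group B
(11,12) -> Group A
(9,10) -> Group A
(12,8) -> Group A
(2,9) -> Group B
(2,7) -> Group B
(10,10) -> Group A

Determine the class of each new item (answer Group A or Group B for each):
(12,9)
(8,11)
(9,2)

Group A, Group A, Group B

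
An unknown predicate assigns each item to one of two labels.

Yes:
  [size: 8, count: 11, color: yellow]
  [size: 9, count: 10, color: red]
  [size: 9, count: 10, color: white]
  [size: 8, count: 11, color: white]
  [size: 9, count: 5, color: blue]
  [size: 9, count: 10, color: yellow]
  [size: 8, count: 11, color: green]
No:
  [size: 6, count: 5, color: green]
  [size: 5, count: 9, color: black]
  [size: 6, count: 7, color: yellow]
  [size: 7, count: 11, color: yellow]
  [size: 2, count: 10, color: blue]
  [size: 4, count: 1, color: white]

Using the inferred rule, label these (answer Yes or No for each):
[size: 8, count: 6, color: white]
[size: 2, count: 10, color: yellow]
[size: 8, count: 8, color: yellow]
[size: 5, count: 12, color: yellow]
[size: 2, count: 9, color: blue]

The common property of the 'Yes' items is: size ≥ 8. No 'No' item has it.
[size: 8, count: 6, color: white]: Yes (size = 8). [size: 2, count: 10, color: yellow]: No (size = 2). [size: 8, count: 8, color: yellow]: Yes (size = 8). [size: 5, count: 12, color: yellow]: No (size = 5). [size: 2, count: 9, color: blue]: No (size = 2).

Yes, No, Yes, No, No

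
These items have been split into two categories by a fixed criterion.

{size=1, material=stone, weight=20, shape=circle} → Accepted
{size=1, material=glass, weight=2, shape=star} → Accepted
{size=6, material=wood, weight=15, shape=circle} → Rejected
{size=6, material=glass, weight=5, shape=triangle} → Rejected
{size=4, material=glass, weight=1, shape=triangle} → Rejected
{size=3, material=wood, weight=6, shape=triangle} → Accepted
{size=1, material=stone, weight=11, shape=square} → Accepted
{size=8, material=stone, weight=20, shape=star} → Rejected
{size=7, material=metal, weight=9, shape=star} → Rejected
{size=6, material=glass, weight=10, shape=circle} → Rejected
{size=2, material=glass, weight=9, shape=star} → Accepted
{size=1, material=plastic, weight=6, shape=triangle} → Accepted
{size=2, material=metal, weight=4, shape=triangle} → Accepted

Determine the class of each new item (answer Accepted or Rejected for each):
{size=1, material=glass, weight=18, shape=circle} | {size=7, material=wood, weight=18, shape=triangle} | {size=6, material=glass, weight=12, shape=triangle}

Accepted, Rejected, Rejected

One predicate separates the groups cleanly: size ≤ 3.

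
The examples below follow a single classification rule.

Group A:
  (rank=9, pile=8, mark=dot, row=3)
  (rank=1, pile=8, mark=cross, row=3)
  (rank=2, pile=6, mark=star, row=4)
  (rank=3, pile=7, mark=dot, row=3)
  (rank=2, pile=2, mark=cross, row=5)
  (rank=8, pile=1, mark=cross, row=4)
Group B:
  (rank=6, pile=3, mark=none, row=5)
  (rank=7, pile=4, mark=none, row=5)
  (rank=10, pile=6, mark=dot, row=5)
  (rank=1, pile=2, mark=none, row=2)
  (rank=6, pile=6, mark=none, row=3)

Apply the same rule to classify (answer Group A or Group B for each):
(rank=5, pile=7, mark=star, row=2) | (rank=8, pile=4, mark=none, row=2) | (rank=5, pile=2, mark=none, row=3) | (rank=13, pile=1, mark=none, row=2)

'Group A' ⟺ mark is not none AND rank ≤ 9.

Group A, Group B, Group B, Group B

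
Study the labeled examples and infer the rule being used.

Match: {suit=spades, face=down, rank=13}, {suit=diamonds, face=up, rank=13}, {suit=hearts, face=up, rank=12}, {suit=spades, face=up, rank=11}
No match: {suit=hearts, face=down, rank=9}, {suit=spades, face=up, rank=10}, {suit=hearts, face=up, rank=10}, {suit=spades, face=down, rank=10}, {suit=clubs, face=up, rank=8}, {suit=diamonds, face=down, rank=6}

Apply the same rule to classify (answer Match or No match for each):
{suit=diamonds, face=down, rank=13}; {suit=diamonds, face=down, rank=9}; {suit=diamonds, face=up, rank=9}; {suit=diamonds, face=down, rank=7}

One predicate separates the groups cleanly: rank ≥ 11.
{suit=diamonds, face=down, rank=13}: Match (rank = 13).
{suit=diamonds, face=down, rank=9}: No match (rank = 9).
{suit=diamonds, face=up, rank=9}: No match (rank = 9).
{suit=diamonds, face=down, rank=7}: No match (rank = 7).

Match, No match, No match, No match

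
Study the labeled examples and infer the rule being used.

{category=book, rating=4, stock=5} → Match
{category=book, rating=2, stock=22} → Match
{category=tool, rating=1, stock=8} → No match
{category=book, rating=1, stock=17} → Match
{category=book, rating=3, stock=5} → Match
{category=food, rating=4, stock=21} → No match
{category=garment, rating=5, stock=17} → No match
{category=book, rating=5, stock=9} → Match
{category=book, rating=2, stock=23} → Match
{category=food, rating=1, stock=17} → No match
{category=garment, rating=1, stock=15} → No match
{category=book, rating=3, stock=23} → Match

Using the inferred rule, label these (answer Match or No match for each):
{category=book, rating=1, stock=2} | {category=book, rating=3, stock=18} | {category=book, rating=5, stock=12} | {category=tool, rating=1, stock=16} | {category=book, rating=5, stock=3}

Match, Match, Match, No match, Match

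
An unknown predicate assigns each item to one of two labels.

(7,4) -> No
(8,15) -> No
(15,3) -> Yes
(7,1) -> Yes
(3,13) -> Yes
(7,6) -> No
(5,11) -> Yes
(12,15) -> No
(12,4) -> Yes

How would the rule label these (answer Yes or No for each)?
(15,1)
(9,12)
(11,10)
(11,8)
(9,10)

Comparing the two groups points to one rule — sum is even.

Yes, No, No, No, No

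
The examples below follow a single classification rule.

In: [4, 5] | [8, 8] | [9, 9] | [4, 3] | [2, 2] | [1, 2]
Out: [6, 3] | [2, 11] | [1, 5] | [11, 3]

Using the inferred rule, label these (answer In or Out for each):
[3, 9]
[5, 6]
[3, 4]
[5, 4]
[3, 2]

Out, In, In, In, In

Rule: |first − second| ≤ 1. This holds for each 'In' example and fails for each 'Out' one.
[3, 9]: |3−9| = 6 — doesn't qualify, so Out. [5, 6]: |5−6| = 1 — checks out, so In. [3, 4]: |3−4| = 1 — checks out, so In. [5, 4]: |5−4| = 1 — checks out, so In. [3, 2]: |3−2| = 1 — checks out, so In.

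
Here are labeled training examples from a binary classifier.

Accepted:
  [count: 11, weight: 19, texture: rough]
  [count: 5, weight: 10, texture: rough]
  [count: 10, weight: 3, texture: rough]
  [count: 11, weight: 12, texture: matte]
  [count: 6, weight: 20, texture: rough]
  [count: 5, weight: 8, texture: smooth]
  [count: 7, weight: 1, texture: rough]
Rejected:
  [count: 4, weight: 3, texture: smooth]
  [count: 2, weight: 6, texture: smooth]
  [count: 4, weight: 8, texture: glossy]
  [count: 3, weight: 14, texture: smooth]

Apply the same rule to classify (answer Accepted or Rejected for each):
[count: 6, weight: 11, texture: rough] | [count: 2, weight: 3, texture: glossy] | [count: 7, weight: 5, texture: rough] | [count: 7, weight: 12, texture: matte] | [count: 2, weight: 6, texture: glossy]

Accepted, Rejected, Accepted, Accepted, Rejected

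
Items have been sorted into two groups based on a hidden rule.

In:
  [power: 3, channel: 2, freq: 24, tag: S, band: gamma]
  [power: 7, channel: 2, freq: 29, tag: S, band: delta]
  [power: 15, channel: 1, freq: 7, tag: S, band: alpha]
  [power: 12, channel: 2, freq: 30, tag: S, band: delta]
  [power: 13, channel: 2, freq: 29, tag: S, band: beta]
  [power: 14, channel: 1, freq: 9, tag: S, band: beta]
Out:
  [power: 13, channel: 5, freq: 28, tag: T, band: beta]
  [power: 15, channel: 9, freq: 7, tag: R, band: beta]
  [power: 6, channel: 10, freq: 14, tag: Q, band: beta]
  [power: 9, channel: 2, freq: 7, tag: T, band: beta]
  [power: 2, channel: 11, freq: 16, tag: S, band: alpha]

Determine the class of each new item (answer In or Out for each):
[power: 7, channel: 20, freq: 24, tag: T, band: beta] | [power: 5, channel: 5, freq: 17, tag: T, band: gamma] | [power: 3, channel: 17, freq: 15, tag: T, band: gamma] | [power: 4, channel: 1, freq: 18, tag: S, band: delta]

The classifier is using: tag is S AND power ≥ 3.

Out, Out, Out, In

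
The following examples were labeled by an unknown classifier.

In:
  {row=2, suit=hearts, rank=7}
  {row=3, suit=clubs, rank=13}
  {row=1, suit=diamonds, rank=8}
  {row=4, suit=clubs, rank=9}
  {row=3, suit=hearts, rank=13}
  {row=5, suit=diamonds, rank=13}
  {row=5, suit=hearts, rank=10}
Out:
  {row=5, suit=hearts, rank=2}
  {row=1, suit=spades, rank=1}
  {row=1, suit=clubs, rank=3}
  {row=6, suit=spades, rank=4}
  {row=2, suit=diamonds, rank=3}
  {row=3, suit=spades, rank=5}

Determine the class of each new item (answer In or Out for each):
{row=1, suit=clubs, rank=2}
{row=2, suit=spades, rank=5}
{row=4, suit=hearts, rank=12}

The pattern is that an item is 'In' exactly when: rank ≥ 7.

Out, Out, In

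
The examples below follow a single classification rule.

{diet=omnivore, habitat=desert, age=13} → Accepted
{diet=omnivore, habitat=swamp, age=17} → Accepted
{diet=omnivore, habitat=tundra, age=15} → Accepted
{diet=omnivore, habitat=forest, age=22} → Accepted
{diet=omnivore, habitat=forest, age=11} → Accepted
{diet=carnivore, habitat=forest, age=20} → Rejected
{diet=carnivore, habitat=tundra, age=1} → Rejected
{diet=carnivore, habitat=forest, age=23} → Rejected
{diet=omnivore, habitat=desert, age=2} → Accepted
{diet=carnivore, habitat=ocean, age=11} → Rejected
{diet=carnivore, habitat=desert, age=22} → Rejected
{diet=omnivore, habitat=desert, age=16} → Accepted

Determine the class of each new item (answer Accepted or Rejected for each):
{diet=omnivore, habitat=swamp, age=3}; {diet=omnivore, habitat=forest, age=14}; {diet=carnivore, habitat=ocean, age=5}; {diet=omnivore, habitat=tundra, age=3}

Accepted, Accepted, Rejected, Accepted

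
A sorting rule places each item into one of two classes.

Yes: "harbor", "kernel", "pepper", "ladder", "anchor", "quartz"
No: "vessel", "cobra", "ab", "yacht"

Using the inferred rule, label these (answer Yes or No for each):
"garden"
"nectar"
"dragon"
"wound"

The pattern is that an item is 'Yes' exactly when: even length AND contains 'r'.
"garden" — length 6, has 'r', hence Yes.
"nectar" — length 6, has 'r', hence Yes.
"dragon" — length 6, has 'r', hence Yes.
"wound" — length 5, no 'r', hence No.

Yes, Yes, Yes, No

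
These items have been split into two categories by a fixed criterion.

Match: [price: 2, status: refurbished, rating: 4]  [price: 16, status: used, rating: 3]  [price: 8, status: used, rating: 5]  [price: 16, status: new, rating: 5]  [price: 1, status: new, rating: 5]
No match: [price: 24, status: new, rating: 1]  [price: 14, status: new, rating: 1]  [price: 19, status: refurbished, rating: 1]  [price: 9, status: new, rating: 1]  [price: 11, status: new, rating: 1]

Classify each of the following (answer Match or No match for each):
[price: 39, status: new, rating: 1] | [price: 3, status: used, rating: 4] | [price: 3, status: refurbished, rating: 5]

No match, Match, Match

The common property of the 'Match' items is: rating ≥ 3. No 'No match' item has it.
No match: [price: 39, status: new, rating: 1], since rating = 1.
Match: [price: 3, status: used, rating: 4], since rating = 4.
Match: [price: 3, status: refurbished, rating: 5], since rating = 5.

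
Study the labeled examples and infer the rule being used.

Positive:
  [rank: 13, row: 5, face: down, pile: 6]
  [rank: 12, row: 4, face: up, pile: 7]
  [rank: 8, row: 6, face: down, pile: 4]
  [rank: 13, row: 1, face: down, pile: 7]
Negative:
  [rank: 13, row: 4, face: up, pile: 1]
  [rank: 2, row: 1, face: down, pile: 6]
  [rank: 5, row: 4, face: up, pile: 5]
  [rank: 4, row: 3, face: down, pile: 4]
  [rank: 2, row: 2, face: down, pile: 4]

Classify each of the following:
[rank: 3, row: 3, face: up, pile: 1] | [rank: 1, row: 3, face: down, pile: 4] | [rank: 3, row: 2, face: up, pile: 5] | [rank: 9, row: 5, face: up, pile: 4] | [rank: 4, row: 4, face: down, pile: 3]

Negative, Negative, Negative, Positive, Negative

The distinguishing property — pile ≥ 4 AND rank ≥ 8 — holds for all the 'Positive' cases and none of the 'Negative' cases.
[rank: 3, row: 3, face: up, pile: 1] → pile = 1, rank = 3 → Negative.
[rank: 1, row: 3, face: down, pile: 4] → pile = 4, rank = 1 → Negative.
[rank: 3, row: 2, face: up, pile: 5] → pile = 5, rank = 3 → Negative.
[rank: 9, row: 5, face: up, pile: 4] → pile = 4, rank = 9 → Positive.
[rank: 4, row: 4, face: down, pile: 3] → pile = 3, rank = 4 → Negative.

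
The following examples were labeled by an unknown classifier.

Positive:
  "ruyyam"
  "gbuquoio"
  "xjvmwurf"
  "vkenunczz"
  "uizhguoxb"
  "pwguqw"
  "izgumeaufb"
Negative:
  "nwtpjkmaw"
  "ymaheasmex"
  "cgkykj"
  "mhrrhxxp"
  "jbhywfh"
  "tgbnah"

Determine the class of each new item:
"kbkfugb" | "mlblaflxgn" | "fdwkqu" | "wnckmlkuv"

Positive, Negative, Positive, Positive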